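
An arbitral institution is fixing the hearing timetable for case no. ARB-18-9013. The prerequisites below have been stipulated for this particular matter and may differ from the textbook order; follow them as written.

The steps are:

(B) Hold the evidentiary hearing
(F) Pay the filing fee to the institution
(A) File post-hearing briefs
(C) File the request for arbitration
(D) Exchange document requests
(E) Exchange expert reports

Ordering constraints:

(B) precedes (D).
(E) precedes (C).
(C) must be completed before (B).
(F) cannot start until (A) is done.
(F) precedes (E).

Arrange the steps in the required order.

(A) has no prerequisites → (A) first.
(F) needed (A), now all done → (F).
(E) needed (F), now all done → (E).
(C) needed (E), now all done → (C).
(B) needed (C), now all done → (B).
That leaves (D) as the only ready step → (D).

(A) → (F) → (E) → (C) → (B) → (D)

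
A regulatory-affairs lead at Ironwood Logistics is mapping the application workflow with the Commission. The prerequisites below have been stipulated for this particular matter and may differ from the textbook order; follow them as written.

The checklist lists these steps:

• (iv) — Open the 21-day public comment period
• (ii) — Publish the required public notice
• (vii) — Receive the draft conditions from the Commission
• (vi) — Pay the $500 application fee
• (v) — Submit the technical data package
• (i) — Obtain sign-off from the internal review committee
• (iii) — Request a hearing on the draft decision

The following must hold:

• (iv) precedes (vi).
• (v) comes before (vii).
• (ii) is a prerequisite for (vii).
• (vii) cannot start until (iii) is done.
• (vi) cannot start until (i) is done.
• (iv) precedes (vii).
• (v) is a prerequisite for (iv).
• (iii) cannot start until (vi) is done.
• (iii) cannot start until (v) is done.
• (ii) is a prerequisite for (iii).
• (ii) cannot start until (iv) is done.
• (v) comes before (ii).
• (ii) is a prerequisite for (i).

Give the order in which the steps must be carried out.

(v) is the only step with nothing outstanding, so it goes first.
(iv) is the only step now ready → (iv).
(ii) needed (iv) and (v), now all done → (ii).
(i) needed (ii), now all done → (i).
Next only (vi) has its prerequisites met → (vi).
Next only (iii) has its prerequisites met → (iii).
(vii) is the only step now ready → (vii).

(v), (iv), (ii), (i), (vi), (iii), (vii)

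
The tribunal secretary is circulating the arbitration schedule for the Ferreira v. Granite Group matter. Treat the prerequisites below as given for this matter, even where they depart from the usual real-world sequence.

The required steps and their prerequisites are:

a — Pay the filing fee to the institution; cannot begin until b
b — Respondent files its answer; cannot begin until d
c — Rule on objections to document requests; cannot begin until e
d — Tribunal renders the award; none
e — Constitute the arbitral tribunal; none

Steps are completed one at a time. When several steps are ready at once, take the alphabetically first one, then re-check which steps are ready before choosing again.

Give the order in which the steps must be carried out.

d and e have no prerequisites; d has the earlier label, so d is first.
b and e are both available; b has the earlier label → b.
a now also ready, so the ready set is {a, e}; a has the earlier label → a.
Next only e has its prerequisites met → e.
Next only c has its prerequisites met → c.

d → b → a → e → c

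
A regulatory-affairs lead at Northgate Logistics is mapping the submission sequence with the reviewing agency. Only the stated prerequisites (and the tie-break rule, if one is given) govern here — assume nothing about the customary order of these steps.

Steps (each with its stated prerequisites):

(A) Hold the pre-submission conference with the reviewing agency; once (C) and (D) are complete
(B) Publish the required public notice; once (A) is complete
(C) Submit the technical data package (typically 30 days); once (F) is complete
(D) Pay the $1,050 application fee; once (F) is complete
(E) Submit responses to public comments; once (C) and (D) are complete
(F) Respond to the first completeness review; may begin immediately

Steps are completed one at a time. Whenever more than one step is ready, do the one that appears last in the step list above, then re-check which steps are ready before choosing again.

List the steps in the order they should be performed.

(F) (D) (C) (E) (A) (B)

(F) has no prerequisites → (F) first.
Ready: (D) and (C). (D) is listed later → (D).
That leaves (C) as the only ready step → (C).
Now (E) and (A) have their prerequisites met. (E) is listed later, so (E) next.
That leaves (A) as the only ready step → (A).
That leaves (B) as the only ready step → (B).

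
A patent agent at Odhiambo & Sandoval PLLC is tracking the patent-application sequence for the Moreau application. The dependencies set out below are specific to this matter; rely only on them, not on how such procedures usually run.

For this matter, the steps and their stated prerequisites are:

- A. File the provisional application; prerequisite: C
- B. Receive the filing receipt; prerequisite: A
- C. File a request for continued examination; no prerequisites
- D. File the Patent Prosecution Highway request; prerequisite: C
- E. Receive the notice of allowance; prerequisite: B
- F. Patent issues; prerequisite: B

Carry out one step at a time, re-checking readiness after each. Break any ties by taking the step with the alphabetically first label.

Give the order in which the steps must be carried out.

C has no prerequisites → C first.
Now A and D have their prerequisites met. A has the earlier label, so A next.
Now B and D have their prerequisites met. B has the earlier label, so B next.
D, E and F are all available; D has the earlier label → D.
Now E and F have their prerequisites met. E has the earlier label, so E next.
F needed B, now all done → F.

C, A, B, D, E, F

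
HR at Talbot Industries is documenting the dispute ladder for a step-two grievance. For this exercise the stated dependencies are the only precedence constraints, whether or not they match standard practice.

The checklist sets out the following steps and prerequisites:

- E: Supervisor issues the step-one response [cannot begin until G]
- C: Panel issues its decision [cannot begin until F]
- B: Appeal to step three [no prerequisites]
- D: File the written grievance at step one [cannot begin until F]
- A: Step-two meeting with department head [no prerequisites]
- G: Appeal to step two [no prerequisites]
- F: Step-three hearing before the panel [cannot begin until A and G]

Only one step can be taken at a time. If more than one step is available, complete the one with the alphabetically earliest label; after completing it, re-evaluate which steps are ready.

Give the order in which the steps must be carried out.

A, B and G have no prerequisites; A has the earlier label, so A is first.
B and G are both available; B has the earlier label → B.
Next only G has its prerequisites met → G.
E and F are both available; E has the earlier label → E.
Next only F has its prerequisites met → F.
Ready: C and D. C has the earlier label → C.
D needed F, now all done → D.

A B G E F C D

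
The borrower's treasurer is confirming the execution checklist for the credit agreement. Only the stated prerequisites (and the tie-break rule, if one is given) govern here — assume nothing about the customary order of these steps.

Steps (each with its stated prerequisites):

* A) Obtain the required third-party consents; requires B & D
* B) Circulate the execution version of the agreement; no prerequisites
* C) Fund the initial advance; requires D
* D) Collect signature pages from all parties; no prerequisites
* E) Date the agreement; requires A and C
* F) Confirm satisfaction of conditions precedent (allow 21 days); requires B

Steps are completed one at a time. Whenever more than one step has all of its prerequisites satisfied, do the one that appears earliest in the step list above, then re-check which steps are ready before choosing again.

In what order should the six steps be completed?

B and D have no prerequisites; B is listed earlier, so B is first.
F now also ready, so the ready set is {D, F}; D is listed earlier → D.
Ready: A, C and F. A is listed earlier → A.
Now C and F have their prerequisites met. C is listed earlier, so C next.
E now also ready, so the ready set is {E, F}; E is listed earlier → E.
F needed B, now all done → F.

B, D, A, C, E, F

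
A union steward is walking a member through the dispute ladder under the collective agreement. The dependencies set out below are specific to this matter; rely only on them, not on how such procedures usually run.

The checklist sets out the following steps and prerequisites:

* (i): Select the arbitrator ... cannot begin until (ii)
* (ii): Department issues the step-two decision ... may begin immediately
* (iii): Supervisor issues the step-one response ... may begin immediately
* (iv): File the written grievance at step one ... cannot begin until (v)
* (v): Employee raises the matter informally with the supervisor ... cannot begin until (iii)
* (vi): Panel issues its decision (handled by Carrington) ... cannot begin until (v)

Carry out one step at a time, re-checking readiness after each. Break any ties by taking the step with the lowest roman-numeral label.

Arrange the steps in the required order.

Nothing is required for (ii) and (iii). (ii) has the earlier label → (ii) first.
(i) and (iii) are both available; (i) has the earlier label → (i).
Next only (iii) has its prerequisites met → (iii).
(v) needed (iii), now all done → (v).
Ready: (iv) and (vi). (iv) has the earlier label → (iv).
Next only (vi) has its prerequisites met → (vi).

(ii), (i), (iii), (v), (iv), (vi)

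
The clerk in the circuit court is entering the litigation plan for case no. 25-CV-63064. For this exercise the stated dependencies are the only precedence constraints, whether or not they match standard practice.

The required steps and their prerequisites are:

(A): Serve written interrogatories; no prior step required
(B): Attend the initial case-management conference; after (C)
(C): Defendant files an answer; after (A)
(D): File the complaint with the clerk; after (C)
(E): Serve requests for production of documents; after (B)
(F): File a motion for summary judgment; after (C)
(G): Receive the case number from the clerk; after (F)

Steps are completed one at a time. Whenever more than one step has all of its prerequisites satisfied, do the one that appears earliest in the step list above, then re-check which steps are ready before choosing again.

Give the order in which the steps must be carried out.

(A), (C), (B), (D), (E), (F), (G)

Only (A) has no prerequisites, so it is first.
Next only (C) has its prerequisites met → (C).
Now (B), (D) and (F) have their prerequisites met. (B) is listed earlier, so (B) next.
(D), (E) and (F) are all available; (D) is listed earlier → (D).
Ready: (E) and (F). (E) is listed earlier → (E).
(F) needed (C), now all done → (F).
(G) needed (F), now all done → (G).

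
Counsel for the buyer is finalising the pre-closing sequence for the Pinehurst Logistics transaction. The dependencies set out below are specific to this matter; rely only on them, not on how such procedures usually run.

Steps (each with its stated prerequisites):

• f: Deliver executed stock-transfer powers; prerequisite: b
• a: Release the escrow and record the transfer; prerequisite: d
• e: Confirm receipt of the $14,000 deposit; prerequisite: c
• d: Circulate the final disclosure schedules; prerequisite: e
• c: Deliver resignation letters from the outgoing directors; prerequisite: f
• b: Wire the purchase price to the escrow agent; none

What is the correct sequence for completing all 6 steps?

b, f, c, e, d, a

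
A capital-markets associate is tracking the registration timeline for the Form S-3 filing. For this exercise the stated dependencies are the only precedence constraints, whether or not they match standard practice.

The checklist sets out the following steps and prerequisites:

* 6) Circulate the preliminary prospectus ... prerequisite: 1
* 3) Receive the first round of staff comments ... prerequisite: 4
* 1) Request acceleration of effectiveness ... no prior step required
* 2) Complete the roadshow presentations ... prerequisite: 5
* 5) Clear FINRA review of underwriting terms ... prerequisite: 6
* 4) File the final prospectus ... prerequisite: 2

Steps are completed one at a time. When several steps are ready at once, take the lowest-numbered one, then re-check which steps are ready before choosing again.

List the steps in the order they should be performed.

1, 6, 5, 2, 4, 3

1 has no prerequisites → 1 first.
6 needed 1, now all done → 6.
5 needed 6, now all done → 5.
2 needed 5, now all done → 2.
4 needed 2, now all done → 4.
Next only 3 has its prerequisites met → 3.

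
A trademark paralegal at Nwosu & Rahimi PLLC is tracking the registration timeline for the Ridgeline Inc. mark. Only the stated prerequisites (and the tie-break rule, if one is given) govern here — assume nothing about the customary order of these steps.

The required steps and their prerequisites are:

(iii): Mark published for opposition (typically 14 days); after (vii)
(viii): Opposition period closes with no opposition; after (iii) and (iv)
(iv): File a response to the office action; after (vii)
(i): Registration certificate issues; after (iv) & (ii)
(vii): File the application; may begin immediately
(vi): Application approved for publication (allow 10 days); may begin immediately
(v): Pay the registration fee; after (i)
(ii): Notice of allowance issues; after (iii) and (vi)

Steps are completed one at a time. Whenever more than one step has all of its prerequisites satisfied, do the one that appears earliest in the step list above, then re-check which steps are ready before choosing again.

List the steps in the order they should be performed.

(vii) → (iii) → (iv) → (viii) → (vi) → (ii) → (i) → (v)

(vii) and (vi) have no prerequisites; (vii) is listed earlier, so (vii) is first.
Now (iii), (iv) and (vi) have their prerequisites met. (iii) is listed earlier, so (iii) next.
(iv) and (vi) are both available; (iv) is listed earlier → (iv).
(viii) and (vi) are both available; (viii) is listed earlier → (viii).
Next only (vi) has its prerequisites met → (vi).
(ii) is the only step now ready → (ii).
That leaves (i) as the only ready step → (i).
(v) is the only step now ready → (v).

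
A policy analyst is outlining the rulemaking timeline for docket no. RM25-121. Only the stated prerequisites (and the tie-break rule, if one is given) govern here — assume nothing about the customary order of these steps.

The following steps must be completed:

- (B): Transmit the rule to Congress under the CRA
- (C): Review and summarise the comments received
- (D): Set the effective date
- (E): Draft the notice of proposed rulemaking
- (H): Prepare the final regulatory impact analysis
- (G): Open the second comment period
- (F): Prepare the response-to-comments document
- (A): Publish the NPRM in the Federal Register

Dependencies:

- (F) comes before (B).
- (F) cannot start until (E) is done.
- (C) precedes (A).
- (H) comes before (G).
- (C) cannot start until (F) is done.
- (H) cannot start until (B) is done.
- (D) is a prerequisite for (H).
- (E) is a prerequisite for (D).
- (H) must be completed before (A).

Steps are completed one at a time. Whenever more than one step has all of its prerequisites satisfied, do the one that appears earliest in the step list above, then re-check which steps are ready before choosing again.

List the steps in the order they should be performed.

(E) → (D) → (F) → (B) → (C) → (H) → (G) → (A)

(E) is the only step with nothing outstanding, so it goes first.
(D) and (F) are both available; (D) is listed earlier → (D).
Next only (F) has its prerequisites met → (F).
Now (B) and (C) have their prerequisites met. (B) is listed earlier, so (B) next.
Now (C) and (H) have their prerequisites met. (C) is listed earlier, so (C) next.
(H) needed (B) and (D), now all done → (H).
Now (G) and (A) have their prerequisites met. (G) is listed earlier, so (G) next.
(A) needed (C) and (H), now all done → (A).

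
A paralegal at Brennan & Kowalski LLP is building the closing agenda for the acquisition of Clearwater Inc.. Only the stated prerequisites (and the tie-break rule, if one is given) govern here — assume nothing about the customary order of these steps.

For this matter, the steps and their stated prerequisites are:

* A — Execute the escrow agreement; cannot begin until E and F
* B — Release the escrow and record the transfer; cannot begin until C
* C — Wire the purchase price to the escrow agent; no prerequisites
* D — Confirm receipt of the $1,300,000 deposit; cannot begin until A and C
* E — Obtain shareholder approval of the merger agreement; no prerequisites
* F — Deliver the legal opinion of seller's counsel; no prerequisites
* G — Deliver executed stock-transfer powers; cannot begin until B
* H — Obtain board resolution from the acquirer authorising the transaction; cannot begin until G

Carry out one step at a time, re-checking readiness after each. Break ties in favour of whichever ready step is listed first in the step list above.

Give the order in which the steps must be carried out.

Nothing is required for C, E and F. C is listed earlier → C first.
Ready: B, E and F. B is listed earlier → B.
Ready: E, F and G. E is listed earlier → E.
Now F and G have their prerequisites met. F is listed earlier, so F next.
A now also ready, so the ready set is {A, G}; A is listed earlier → A.
D now also ready, so the ready set is {D, G}; D is listed earlier → D.
Next only G has its prerequisites met → G.
H is the only step now ready → H.

C, B, E, F, A, D, G, H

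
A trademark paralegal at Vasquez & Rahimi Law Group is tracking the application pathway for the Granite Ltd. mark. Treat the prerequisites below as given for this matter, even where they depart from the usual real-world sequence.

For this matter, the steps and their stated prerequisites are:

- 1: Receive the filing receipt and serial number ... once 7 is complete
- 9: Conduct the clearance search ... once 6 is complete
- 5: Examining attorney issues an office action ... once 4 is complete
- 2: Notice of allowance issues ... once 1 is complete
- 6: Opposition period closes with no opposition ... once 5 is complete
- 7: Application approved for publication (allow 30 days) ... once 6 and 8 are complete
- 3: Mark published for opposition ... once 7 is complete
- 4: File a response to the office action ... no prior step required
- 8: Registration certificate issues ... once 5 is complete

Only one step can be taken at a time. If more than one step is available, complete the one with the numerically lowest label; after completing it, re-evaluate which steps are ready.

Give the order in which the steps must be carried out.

4, 5, 6, 8, 7, 1, 2, 3, 9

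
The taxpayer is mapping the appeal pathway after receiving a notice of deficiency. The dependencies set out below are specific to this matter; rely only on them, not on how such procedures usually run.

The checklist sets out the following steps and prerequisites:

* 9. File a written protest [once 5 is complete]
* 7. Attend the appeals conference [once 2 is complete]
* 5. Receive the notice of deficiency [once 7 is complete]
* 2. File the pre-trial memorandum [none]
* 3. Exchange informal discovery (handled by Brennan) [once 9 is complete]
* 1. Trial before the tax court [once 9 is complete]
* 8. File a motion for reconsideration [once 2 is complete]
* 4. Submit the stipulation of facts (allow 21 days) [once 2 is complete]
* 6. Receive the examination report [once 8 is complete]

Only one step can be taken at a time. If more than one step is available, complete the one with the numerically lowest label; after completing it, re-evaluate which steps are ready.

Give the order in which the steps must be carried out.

2 4 7 5 8 6 9 1 3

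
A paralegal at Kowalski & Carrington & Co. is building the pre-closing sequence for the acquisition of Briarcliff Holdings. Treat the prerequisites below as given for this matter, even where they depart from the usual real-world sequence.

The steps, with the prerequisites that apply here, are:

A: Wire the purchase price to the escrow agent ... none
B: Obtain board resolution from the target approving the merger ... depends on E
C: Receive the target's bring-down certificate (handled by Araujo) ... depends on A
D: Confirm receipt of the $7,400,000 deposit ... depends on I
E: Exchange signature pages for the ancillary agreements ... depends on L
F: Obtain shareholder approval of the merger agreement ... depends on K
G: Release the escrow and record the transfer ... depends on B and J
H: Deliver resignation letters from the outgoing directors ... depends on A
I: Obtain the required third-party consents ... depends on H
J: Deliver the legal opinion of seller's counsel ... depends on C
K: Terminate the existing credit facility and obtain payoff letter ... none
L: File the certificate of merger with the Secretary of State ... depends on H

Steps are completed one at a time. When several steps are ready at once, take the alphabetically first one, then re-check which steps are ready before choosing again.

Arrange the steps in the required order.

A, C, H, I, D, J, K, F, L, E, B, G

A and K have no prerequisites; A has the earlier label, so A is first.
C and H now also ready, so the ready set is {C, H, K}; C has the earlier label → C.
J now also ready, so the ready set is {H, J, K}; H has the earlier label → H.
I and L now also ready, so the ready set is {I, J, K, L}; I has the earlier label → I.
D now also ready, so the ready set is {D, J, K, L}; D has the earlier label → D.
J, K and L are all available; J has the earlier label → J.
Now K and L have their prerequisites met. K has the earlier label, so K next.
F now also ready, so the ready set is {F, L}; F has the earlier label → F.
L needed H, now all done → L.
E needed L, now all done → E.
B is the only step now ready → B.
G needed B and J, now all done → G.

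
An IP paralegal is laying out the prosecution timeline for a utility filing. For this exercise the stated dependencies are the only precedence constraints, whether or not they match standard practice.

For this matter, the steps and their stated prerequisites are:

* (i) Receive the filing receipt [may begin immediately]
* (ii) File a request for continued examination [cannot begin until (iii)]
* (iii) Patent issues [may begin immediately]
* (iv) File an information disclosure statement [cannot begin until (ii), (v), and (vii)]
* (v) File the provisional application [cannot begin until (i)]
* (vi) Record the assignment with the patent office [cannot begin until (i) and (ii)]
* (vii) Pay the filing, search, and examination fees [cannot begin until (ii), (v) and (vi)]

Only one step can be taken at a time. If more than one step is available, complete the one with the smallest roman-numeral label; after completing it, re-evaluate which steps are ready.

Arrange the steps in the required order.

(i) and (iii) have no prerequisites; (i) has the earlier label, so (i) is first.
Ready: (iii) and (v). (iii) has the earlier label → (iii).
Ready: (ii) and (v). (ii) has the earlier label → (ii).
(vi) now also ready, so the ready set is {(v), (vi)}; (v) has the earlier label → (v).
(vi) needed (i) and (ii), now all done → (vi).
That leaves (vii) as the only ready step → (vii).
(iv) needed (ii), (v) and (vii), now all done → (iv).

(i) → (iii) → (ii) → (v) → (vi) → (vii) → (iv)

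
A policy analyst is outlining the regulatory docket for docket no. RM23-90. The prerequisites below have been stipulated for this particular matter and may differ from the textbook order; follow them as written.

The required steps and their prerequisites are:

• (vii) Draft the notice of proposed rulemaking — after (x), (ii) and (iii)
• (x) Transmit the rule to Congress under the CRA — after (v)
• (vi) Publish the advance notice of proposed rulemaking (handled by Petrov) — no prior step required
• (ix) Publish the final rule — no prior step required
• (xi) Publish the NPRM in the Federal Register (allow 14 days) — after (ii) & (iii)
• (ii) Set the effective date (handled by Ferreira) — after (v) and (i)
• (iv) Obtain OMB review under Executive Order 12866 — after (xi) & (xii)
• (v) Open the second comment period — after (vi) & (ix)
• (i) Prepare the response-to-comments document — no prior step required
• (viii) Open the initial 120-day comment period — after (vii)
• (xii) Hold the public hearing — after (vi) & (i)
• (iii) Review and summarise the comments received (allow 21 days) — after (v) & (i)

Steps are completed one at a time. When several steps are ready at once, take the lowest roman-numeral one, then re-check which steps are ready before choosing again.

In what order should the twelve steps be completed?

(i) → (vi) → (ix) → (v) → (ii) → (iii) → (x) → (vii) → (viii) → (xi) → (xii) → (iv)

Nothing is required for (i), (vi) and (ix). (i) has the earlier label → (i) first.
(vi) and (ix) are both available; (vi) has the earlier label → (vi).
(xii) now also ready, so the ready set is {(ix), (xii)}; (ix) has the earlier label → (ix).
(v) now also ready, so the ready set is {(v), (xii)}; (v) has the earlier label → (v).
Now (ii), (iii), (x) and (xii) have their prerequisites met. (ii) has the earlier label, so (ii) next.
Ready: (iii), (x) and (xii). (iii) has the earlier label → (iii).
(xi) now also ready, so the ready set is {(x), (xi), (xii)}; (x) has the earlier label → (x).
(vii), (xi) and (xii) are all available; (vii) has the earlier label → (vii).
(viii) now also ready, so the ready set is {(viii), (xi), (xii)}; (viii) has the earlier label → (viii).
Now (xi) and (xii) have their prerequisites met. (xi) has the earlier label, so (xi) next.
Next only (xii) has its prerequisites met → (xii).
That leaves (iv) as the only ready step → (iv).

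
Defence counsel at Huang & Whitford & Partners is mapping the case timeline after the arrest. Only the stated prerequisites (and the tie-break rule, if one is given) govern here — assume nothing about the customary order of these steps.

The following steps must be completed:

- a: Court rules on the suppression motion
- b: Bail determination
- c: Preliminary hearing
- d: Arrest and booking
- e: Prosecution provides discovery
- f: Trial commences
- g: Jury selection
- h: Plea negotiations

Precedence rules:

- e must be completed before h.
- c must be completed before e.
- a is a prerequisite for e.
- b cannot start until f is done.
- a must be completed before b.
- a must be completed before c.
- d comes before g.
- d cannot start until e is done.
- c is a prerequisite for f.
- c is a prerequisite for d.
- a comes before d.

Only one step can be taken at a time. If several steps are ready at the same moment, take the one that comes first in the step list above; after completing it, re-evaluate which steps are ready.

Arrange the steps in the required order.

a, c, e, d, f, b, g, h

Only a has no prerequisites, so it is first.
c is the only step now ready → c.
Now e and f have their prerequisites met. e is listed earlier, so e next.
Ready: d, f and h. d is listed earlier → d.
Now f, g and h have their prerequisites met. f is listed earlier, so f next.
Ready: b, g and h. b is listed earlier → b.
Now g and h have their prerequisites met. g is listed earlier, so g next.
h is the only step now ready → h.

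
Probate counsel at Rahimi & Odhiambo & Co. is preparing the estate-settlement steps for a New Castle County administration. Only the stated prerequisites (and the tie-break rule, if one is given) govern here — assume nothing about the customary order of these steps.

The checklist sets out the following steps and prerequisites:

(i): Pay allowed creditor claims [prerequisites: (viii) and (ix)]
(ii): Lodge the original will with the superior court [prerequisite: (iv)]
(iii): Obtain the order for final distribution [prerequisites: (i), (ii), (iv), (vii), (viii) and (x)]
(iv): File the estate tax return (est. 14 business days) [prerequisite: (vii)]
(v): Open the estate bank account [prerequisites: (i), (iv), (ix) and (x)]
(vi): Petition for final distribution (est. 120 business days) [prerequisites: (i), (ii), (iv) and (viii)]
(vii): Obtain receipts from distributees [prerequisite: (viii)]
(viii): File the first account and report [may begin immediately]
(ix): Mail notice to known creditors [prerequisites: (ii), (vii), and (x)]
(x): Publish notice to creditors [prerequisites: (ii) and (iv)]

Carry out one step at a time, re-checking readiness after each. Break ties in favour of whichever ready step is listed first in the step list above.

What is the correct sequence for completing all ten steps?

(viii), (vii), (iv), (ii), (x), (ix), (i), (iii), (v), (vi)

(viii) is the only step with nothing outstanding, so it goes first.
(vii) is the only step now ready → (vii).
That leaves (iv) as the only ready step → (iv).
(ii) is the only step now ready → (ii).
(x) is the only step now ready → (x).
(ix) needed (ii), (vii) and (x), now all done → (ix).
Next only (i) has its prerequisites met → (i).
(iii), (v) and (vi) are all available; (iii) is listed earlier → (iii).
Now (v) and (vi) have their prerequisites met. (v) is listed earlier, so (v) next.
(vi) needed (i), (ii), (iv) and (viii), now all done → (vi).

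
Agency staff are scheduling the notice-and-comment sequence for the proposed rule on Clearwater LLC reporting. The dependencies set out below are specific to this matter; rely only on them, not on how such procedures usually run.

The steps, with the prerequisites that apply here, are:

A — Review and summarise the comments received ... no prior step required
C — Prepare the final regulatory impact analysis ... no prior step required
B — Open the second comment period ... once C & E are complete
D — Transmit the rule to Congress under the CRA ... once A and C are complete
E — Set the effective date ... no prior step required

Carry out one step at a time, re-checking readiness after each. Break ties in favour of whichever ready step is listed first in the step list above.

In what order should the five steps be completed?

A C D E B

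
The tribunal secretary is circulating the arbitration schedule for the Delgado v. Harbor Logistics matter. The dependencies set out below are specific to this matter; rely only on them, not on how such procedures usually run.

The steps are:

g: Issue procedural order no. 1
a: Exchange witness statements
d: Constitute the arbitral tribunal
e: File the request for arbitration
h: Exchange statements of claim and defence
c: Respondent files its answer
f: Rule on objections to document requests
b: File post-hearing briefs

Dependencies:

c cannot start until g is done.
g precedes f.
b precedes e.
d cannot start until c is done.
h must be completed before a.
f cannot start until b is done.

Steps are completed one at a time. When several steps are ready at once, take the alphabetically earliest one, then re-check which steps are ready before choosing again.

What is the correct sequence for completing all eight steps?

b e g c d f h a

b, g and h have no prerequisites; b has the earlier label, so b is first.
Ready: e, g and h. e has the earlier label → e.
g and h are both available; g has the earlier label → g.
Now c, f and h have their prerequisites met. c has the earlier label, so c next.
d now also ready, so the ready set is {d, f, h}; d has the earlier label → d.
f and h are both available; f has the earlier label → f.
That leaves h as the only ready step → h.
That leaves a as the only ready step → a.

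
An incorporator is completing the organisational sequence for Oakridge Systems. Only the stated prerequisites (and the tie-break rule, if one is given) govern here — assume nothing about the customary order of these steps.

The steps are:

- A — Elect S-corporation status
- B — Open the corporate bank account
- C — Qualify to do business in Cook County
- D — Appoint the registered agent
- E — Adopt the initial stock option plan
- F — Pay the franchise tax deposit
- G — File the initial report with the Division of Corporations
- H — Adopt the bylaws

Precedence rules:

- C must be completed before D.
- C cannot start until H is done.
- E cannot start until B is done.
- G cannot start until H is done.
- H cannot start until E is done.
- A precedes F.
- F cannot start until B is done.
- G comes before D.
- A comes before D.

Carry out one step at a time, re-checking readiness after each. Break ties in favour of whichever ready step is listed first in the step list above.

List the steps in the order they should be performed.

A, B, E, F, H, C, G, D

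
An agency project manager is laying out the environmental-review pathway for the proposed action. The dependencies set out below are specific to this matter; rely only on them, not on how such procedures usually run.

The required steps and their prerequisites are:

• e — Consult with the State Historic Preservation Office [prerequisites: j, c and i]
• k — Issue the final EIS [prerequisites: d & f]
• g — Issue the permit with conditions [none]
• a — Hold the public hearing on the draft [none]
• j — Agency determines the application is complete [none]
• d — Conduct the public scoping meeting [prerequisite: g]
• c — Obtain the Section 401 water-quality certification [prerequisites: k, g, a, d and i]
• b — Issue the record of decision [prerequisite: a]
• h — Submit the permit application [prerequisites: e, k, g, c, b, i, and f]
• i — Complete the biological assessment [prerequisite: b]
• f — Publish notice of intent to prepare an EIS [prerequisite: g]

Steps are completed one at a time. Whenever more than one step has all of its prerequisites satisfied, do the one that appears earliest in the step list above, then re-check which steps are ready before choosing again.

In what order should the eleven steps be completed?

Nothing is required for g, a and j. g is listed earlier → g first.
Ready: a, j, d and f. a is listed earlier → a.
b now also ready, so the ready set is {j, d, b, f}; j is listed earlier → j.
d, b and f are all available; d is listed earlier → d.
Now b and f have their prerequisites met. b is listed earlier, so b next.
Ready: i and f. i is listed earlier → i.
f needed g, now all done → f.
k is the only step now ready → k.
Next only c has its prerequisites met → c.
e needed j, c and i, now all done → e.
That leaves h as the only ready step → h.

g, a, j, d, b, i, f, k, c, e, h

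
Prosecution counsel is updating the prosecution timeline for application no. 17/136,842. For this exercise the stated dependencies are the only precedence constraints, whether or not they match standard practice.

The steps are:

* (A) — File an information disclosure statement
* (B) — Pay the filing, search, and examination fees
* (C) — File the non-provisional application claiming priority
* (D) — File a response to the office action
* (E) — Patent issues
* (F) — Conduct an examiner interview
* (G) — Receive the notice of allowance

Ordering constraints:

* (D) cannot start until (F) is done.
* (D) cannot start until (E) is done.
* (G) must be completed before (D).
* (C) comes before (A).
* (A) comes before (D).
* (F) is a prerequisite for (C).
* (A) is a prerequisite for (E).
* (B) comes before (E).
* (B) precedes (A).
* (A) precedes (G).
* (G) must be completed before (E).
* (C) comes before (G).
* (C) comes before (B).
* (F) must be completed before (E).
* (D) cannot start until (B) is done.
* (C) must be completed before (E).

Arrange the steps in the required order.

Only (F) has no prerequisites, so it is first.
(C) needed (F), now all done → (C).
(B) needed (C), now all done → (B).
(A) needed (B) and (C), now all done → (A).
(G) needed (A) and (C), now all done → (G).
(E) needed (A), (B), (C), (F) and (G), now all done → (E).
(D) needed (A), (B), (E), (F) and (G), now all done → (D).

(F), (C), (B), (A), (G), (E), (D)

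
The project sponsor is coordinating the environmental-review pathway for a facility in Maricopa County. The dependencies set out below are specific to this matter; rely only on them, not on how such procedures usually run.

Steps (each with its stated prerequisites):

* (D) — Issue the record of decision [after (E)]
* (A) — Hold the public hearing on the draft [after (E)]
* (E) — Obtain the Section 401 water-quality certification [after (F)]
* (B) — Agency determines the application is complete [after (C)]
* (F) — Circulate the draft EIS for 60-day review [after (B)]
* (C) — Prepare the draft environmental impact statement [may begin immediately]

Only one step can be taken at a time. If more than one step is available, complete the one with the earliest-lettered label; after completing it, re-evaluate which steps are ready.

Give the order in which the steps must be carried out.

(C) (B) (F) (E) (A) (D)

Only (C) has no prerequisites, so it is first.
That leaves (B) as the only ready step → (B).
(F) is the only step now ready → (F).
(E) is the only step now ready → (E).
(A) and (D) are both available; (A) has the earlier label → (A).
(D) needed (E), now all done → (D).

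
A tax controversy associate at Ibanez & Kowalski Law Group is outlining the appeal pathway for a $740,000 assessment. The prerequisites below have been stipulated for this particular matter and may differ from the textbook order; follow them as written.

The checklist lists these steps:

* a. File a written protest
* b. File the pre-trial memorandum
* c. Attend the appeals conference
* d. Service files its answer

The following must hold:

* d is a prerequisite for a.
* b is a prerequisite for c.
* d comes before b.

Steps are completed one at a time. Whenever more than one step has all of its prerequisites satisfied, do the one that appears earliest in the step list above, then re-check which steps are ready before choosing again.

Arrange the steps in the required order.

d has no prerequisites → d first.
Ready: a and b. a is listed earlier → a.
b needed d, now all done → b.
c needed b, now all done → c.

d, a, b, c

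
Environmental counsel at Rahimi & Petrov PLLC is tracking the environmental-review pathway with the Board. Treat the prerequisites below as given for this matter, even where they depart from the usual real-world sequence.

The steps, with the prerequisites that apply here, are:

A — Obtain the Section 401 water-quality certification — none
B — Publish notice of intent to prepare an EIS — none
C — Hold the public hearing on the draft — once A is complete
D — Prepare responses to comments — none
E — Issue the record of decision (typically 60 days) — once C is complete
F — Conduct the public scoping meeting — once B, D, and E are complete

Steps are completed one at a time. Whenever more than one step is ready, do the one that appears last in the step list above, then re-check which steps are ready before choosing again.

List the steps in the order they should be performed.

Nothing is required for D, B and A. D is listed later → D first.
Now B and A have their prerequisites met. B is listed later, so B next.
A is the only step now ready → A.
That leaves C as the only ready step → C.
E needed C, now all done → E.
F is the only step now ready → F.

D B A C E F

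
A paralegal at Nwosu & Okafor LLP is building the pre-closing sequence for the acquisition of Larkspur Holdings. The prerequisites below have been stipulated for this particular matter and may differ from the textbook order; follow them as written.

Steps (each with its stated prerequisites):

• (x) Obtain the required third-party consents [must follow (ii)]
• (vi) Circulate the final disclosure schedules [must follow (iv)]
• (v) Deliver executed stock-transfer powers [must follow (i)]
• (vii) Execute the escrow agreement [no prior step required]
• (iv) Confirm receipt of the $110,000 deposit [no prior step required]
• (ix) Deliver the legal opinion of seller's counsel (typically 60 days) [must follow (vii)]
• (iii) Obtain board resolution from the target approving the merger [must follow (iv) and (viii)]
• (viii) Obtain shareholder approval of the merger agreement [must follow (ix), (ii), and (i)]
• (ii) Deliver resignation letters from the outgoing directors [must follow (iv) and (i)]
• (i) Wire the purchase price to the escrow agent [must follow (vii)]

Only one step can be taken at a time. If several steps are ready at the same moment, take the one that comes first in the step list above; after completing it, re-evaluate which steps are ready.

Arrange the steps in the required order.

(vii) (iv) (vi) (ix) (i) (v) (ii) (x) (viii) (iii)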